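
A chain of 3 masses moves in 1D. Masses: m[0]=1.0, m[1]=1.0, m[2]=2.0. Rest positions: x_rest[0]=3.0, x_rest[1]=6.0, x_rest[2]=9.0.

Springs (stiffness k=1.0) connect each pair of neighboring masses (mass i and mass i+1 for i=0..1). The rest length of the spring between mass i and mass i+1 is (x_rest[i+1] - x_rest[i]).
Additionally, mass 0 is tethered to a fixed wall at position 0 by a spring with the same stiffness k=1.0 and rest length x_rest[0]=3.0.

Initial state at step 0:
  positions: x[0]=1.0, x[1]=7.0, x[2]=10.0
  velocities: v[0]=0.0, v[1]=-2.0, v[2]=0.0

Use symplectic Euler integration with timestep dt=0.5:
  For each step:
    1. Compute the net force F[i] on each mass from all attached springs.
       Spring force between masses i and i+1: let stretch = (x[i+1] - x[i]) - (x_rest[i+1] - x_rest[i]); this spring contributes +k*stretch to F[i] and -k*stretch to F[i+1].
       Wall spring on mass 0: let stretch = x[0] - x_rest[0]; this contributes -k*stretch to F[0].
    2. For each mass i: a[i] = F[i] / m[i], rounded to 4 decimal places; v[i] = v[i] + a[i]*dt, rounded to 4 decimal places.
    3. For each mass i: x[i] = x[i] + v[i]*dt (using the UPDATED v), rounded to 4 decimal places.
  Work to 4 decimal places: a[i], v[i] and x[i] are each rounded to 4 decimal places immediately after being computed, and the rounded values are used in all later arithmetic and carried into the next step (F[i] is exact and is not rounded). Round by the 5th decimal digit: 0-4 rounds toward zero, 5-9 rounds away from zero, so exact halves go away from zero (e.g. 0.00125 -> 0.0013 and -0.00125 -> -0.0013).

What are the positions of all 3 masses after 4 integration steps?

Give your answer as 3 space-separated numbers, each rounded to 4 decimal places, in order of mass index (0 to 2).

Step 0: x=[1.0000 7.0000 10.0000] v=[0.0000 -2.0000 0.0000]
Step 1: x=[2.2500 5.2500 10.0000] v=[2.5000 -3.5000 0.0000]
Step 2: x=[3.6875 3.9375 9.7813] v=[2.8750 -2.6250 -0.4375]
Step 3: x=[4.2657 4.0235 9.2071] v=[1.1563 0.1719 -1.1485]
Step 4: x=[3.7169 5.4659 8.3599] v=[-1.0977 2.8848 -1.6944]

Answer: 3.7169 5.4659 8.3599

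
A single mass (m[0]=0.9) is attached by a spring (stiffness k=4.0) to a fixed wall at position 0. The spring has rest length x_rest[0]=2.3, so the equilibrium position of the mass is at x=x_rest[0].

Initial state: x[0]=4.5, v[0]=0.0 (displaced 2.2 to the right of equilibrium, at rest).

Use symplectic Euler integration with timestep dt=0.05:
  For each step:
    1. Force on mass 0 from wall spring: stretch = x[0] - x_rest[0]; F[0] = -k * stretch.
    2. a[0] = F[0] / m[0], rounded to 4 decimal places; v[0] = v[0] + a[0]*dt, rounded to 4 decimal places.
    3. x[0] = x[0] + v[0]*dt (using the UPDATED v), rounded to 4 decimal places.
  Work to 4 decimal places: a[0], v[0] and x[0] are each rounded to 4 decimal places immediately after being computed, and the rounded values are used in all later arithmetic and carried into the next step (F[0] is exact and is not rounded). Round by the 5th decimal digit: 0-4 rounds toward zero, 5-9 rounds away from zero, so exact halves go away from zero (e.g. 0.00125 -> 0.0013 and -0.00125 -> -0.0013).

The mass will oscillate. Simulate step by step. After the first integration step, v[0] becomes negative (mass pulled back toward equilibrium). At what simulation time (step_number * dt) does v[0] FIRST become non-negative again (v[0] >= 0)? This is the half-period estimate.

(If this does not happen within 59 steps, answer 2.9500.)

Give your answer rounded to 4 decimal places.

Step 0: x=[4.5000] v=[0.0000]
Step 1: x=[4.4756] v=[-0.4889]
Step 2: x=[4.4270] v=[-0.9724]
Step 3: x=[4.3547] v=[-1.4451]
Step 4: x=[4.2596] v=[-1.9017]
Step 5: x=[4.1427] v=[-2.3372]
Step 6: x=[4.0054] v=[-2.7467]
Step 7: x=[3.8491] v=[-3.1257]
Step 8: x=[3.6756] v=[-3.4699]
Step 9: x=[3.4868] v=[-3.7756]
Step 10: x=[3.2848] v=[-4.0393]
Step 11: x=[3.0719] v=[-4.2581]
Step 12: x=[2.8504] v=[-4.4296]
Step 13: x=[2.6228] v=[-4.5519]
Step 14: x=[2.3916] v=[-4.6236]
Step 15: x=[2.1594] v=[-4.6440]
Step 16: x=[1.9288] v=[-4.6128]
Step 17: x=[1.7023] v=[-4.5303]
Step 18: x=[1.4824] v=[-4.3975]
Step 19: x=[1.2716] v=[-4.2158]
Step 20: x=[1.0722] v=[-3.9873]
Step 21: x=[0.8865] v=[-3.7145]
Step 22: x=[0.7165] v=[-3.4004]
Step 23: x=[0.5641] v=[-3.0485]
Step 24: x=[0.4310] v=[-2.6627]
Step 25: x=[0.3186] v=[-2.2474]
Step 26: x=[0.2282] v=[-1.8071]
Step 27: x=[0.1609] v=[-1.3467]
Step 28: x=[0.1173] v=[-0.8713]
Step 29: x=[0.0980] v=[-0.3863]
Step 30: x=[0.1032] v=[0.1030]
First v>=0 after going negative at step 30, time=1.5000

Answer: 1.5000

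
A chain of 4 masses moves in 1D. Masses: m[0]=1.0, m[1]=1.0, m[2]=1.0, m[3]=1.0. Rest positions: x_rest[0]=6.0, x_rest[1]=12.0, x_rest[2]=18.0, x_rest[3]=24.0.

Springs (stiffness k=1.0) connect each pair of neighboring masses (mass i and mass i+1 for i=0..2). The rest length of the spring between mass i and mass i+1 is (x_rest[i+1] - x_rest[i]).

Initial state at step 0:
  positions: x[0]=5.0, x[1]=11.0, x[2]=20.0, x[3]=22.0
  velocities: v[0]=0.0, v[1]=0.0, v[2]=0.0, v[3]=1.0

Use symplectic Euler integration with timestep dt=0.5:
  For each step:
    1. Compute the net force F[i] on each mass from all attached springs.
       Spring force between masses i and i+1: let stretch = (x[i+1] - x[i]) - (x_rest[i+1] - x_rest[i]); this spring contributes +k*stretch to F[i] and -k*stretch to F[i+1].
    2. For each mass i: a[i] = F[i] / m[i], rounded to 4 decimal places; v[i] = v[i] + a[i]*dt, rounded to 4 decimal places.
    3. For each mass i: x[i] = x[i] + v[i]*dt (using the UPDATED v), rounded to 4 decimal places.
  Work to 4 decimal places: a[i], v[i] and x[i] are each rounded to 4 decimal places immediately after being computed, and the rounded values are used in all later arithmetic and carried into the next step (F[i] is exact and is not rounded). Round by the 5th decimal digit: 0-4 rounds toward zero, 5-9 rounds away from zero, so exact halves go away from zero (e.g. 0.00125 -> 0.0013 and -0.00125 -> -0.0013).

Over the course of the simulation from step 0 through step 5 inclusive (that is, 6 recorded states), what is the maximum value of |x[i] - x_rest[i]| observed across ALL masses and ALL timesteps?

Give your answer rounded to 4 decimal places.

Step 0: x=[5.0000 11.0000 20.0000 22.0000] v=[0.0000 0.0000 0.0000 1.0000]
Step 1: x=[5.0000 11.7500 18.2500 23.5000] v=[0.0000 1.5000 -3.5000 3.0000]
Step 2: x=[5.1875 12.4375 16.1875 25.1875] v=[0.3750 1.3750 -4.1250 3.3750]
Step 3: x=[5.6875 12.2500 15.4375 26.1250] v=[1.0000 -0.3750 -1.5000 1.8750]
Step 4: x=[6.3282 11.2188 16.5625 25.8906] v=[1.2813 -2.0625 2.2500 -0.4688]
Step 5: x=[6.6915 10.3008 18.6836 24.8242] v=[0.7266 -1.8360 4.2422 -2.1329]
Max displacement = 2.5625

Answer: 2.5625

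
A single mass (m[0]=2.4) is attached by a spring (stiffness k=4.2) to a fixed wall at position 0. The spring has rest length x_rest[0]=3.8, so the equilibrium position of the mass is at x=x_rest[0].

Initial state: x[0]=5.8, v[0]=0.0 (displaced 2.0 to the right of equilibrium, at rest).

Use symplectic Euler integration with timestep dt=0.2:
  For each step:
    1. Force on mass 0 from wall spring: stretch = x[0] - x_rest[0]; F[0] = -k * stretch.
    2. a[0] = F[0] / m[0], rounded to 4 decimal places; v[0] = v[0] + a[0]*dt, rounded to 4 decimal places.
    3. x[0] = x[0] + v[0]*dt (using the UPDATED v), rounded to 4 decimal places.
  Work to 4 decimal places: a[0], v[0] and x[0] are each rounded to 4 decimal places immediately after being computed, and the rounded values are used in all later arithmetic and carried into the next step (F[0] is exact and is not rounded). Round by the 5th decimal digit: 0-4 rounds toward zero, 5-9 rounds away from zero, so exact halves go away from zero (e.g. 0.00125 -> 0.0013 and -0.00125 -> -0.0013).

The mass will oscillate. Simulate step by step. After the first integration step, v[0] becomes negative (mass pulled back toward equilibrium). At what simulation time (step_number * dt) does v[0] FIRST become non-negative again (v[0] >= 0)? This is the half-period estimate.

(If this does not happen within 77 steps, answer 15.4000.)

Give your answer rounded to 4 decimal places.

Step 0: x=[5.8000] v=[0.0000]
Step 1: x=[5.6600] v=[-0.7000]
Step 2: x=[5.3898] v=[-1.3510]
Step 3: x=[5.0083] v=[-1.9074]
Step 4: x=[4.5422] v=[-2.3303]
Step 5: x=[4.0242] v=[-2.5901]
Step 6: x=[3.4905] v=[-2.6686]
Step 7: x=[2.9784] v=[-2.5603]
Step 8: x=[2.5239] v=[-2.2727]
Step 9: x=[2.1587] v=[-1.8261]
Step 10: x=[1.9084] v=[-1.2516]
Step 11: x=[1.7905] v=[-0.5895]
Step 12: x=[1.8133] v=[0.1138]
First v>=0 after going negative at step 12, time=2.4000

Answer: 2.4000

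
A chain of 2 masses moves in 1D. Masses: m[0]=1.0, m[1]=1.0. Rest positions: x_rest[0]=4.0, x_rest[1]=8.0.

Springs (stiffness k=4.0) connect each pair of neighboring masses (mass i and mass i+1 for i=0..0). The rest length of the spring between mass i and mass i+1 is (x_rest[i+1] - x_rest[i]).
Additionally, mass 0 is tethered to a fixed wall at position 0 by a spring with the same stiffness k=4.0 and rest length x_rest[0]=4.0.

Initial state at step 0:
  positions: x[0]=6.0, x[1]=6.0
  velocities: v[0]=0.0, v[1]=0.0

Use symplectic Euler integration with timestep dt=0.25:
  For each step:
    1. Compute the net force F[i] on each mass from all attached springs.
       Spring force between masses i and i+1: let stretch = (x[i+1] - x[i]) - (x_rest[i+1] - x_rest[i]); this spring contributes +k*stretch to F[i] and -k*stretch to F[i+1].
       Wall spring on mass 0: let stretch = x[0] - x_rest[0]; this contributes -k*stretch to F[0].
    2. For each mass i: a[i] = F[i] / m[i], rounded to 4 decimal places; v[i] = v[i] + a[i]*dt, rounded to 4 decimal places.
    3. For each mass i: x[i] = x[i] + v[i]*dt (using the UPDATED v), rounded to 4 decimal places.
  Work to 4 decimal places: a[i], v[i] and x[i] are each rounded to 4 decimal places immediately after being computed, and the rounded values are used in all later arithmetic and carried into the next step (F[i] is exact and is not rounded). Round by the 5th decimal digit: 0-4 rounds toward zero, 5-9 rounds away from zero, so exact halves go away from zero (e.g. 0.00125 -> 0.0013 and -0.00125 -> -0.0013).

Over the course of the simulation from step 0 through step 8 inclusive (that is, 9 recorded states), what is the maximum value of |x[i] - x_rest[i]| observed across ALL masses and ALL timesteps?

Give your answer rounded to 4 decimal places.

Step 0: x=[6.0000 6.0000] v=[0.0000 0.0000]
Step 1: x=[4.5000 7.0000] v=[-6.0000 4.0000]
Step 2: x=[2.5000 8.3750] v=[-8.0000 5.5000]
Step 3: x=[1.3438 9.2813] v=[-4.6250 3.6250]
Step 4: x=[1.8360 9.2032] v=[1.9687 -0.3125]
Step 5: x=[3.7110 8.2833] v=[7.4999 -3.6797]
Step 6: x=[5.8013 7.2203] v=[8.3612 -4.2520]
Step 7: x=[6.7960 6.8026] v=[3.9789 -1.6710]
Step 8: x=[6.0934 7.3832] v=[-2.8105 2.3224]
Max displacement = 2.7960

Answer: 2.7960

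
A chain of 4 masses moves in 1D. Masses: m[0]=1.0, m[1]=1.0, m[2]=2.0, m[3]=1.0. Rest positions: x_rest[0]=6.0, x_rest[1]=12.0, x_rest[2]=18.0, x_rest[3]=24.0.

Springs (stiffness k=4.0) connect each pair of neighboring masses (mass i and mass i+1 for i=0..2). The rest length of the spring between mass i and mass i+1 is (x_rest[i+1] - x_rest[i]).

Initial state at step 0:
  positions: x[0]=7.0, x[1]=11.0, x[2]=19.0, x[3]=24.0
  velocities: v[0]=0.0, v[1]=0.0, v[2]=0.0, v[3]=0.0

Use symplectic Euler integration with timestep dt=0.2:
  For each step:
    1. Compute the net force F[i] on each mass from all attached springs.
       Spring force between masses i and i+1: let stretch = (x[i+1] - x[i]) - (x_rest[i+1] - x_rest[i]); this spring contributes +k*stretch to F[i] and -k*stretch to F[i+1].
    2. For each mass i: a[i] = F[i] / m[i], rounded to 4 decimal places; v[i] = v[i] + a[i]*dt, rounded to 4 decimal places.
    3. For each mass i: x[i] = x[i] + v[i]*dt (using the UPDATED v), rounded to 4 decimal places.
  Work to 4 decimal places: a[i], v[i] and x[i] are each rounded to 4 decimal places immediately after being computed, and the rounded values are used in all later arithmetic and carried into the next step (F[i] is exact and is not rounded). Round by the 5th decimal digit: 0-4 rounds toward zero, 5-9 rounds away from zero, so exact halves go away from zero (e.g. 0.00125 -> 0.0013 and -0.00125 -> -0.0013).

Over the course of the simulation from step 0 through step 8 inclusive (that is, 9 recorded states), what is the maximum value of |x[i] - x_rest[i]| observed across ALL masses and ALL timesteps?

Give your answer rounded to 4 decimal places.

Step 0: x=[7.0000 11.0000 19.0000 24.0000] v=[0.0000 0.0000 0.0000 0.0000]
Step 1: x=[6.6800 11.6400 18.7600 24.1600] v=[-1.6000 3.2000 -1.2000 0.8000]
Step 2: x=[6.1936 12.6256 18.3824 24.4160] v=[-2.4320 4.9280 -1.8880 1.2800]
Step 3: x=[5.7763 13.5032 18.0269 24.6666] v=[-2.0864 4.3878 -1.7773 1.2531]
Step 4: x=[5.6353 13.8682 17.8407 24.8149] v=[-0.7049 1.8252 -0.9309 0.7413]
Step 5: x=[5.8516 13.5516 17.8947 24.8073] v=[1.0814 -1.5831 0.2698 -0.0381]
Step 6: x=[6.3399 12.6979 18.1542 24.6537] v=[2.4414 -4.2686 1.2976 -0.7682]
Step 7: x=[6.8855 11.6999 18.4972 24.4201] v=[2.7278 -4.9900 1.7149 -1.1678]
Step 8: x=[7.2414 11.0192 18.7702 24.1989] v=[1.7793 -3.4037 1.3651 -1.1061]
Max displacement = 1.8682

Answer: 1.8682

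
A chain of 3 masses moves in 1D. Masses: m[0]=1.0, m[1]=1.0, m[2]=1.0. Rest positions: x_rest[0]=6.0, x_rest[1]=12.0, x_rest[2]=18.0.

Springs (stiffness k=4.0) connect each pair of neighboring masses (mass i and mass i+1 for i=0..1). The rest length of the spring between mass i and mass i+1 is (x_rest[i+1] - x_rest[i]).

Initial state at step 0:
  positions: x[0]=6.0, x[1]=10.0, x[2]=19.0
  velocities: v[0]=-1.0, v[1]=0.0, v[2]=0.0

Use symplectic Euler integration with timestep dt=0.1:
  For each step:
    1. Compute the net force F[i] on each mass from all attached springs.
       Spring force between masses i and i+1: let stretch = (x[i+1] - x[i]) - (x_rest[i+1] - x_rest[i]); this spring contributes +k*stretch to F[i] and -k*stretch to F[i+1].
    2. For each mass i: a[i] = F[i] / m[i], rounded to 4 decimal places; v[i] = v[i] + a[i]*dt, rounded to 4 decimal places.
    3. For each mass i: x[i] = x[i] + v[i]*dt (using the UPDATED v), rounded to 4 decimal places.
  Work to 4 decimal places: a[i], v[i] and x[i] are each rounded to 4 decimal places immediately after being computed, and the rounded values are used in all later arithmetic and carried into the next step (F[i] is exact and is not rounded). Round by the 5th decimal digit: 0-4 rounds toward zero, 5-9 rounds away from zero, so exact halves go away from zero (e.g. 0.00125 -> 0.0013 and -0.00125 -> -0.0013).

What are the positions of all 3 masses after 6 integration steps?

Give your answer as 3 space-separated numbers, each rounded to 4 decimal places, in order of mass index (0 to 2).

Step 0: x=[6.0000 10.0000 19.0000] v=[-1.0000 0.0000 0.0000]
Step 1: x=[5.8200 10.2000 18.8800] v=[-1.8000 2.0000 -1.2000]
Step 2: x=[5.5752 10.5720 18.6528] v=[-2.4480 3.7200 -2.2720]
Step 3: x=[5.2903 11.0674 18.3424] v=[-2.8493 4.9536 -3.1043]
Step 4: x=[4.9965 11.6227 17.9810] v=[-2.9385 5.5528 -3.6143]
Step 5: x=[4.7277 12.1673 17.6052] v=[-2.6880 5.4456 -3.7576]
Step 6: x=[4.5165 12.6318 17.2519] v=[-2.1122 4.6449 -3.5328]

Answer: 4.5165 12.6318 17.2519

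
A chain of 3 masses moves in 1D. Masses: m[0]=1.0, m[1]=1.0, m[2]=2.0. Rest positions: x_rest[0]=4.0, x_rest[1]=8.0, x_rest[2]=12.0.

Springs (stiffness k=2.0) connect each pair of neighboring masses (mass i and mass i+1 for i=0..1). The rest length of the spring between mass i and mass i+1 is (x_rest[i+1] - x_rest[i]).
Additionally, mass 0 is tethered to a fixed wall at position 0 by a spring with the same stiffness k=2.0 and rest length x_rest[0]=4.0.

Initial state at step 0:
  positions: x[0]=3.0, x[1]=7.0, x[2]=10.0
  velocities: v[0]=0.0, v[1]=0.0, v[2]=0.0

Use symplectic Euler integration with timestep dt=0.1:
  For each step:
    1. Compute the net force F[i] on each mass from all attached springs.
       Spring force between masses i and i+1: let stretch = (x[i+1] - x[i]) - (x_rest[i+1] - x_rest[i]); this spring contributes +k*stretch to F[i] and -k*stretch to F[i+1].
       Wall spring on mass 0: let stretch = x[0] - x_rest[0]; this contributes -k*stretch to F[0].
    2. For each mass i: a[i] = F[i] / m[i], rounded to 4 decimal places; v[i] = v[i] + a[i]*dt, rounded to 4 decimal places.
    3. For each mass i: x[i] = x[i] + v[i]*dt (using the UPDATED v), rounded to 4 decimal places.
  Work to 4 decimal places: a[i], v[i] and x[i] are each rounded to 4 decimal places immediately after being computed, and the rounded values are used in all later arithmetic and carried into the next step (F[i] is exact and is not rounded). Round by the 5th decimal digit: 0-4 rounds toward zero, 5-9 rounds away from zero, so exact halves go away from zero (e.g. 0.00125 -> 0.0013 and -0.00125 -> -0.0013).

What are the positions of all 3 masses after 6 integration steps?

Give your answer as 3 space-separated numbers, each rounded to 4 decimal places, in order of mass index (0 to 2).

Step 0: x=[3.0000 7.0000 10.0000] v=[0.0000 0.0000 0.0000]
Step 1: x=[3.0200 6.9800 10.0100] v=[0.2000 -0.2000 0.1000]
Step 2: x=[3.0588 6.9414 10.0297] v=[0.3880 -0.3860 0.1970]
Step 3: x=[3.1141 6.8869 10.0585] v=[0.5528 -0.5449 0.2882]
Step 4: x=[3.1826 6.8204 10.0956] v=[0.6845 -0.6651 0.3710]
Step 5: x=[3.2602 6.7466 10.1400] v=[0.7755 -0.7376 0.4435]
Step 6: x=[3.3423 6.6710 10.1904] v=[0.8207 -0.7562 0.5042]

Answer: 3.3423 6.6710 10.1904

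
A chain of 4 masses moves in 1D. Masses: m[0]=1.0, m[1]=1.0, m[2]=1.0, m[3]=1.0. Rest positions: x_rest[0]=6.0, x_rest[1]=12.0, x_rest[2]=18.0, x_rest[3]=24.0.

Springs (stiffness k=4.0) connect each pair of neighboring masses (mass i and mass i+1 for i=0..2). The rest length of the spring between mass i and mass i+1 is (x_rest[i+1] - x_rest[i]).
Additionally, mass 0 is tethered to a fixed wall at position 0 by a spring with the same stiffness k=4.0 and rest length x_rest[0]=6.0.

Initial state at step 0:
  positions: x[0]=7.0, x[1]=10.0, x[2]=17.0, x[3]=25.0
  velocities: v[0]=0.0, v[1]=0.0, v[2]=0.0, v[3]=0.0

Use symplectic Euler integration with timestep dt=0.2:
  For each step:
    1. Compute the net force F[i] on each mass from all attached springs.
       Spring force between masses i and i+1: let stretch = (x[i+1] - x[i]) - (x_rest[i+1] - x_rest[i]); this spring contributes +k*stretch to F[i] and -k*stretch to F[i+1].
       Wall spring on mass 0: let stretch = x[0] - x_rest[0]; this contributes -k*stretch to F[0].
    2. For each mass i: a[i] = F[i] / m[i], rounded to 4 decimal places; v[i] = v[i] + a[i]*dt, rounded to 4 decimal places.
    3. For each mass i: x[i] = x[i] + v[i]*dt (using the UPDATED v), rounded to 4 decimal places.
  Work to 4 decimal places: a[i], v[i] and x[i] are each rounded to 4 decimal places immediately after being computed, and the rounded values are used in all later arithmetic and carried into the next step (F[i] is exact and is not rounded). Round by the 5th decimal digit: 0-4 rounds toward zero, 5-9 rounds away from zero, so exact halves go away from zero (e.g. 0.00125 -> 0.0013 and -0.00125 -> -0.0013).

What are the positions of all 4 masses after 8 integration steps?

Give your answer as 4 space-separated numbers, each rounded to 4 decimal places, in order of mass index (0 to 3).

Answer: 7.8266 11.6454 17.7357 23.5111

Derivation:
Step 0: x=[7.0000 10.0000 17.0000 25.0000] v=[0.0000 0.0000 0.0000 0.0000]
Step 1: x=[6.3600 10.6400 17.1600 24.6800] v=[-3.2000 3.2000 0.8000 -1.6000]
Step 2: x=[5.3872 11.6384 17.4800 24.1168] v=[-4.8640 4.9920 1.6000 -2.8160]
Step 3: x=[4.5526 12.5713 17.9272 23.4517] v=[-4.1728 4.6643 2.2362 -3.3254]
Step 4: x=[4.2726 13.0781 18.4014 22.8627] v=[-1.3999 2.5341 2.3711 -2.9450]
Step 5: x=[4.7179 13.0278 18.7377 22.5199] v=[2.2264 -0.2517 1.6815 -1.7140]
Step 6: x=[5.7379 12.5615 18.7656 22.5319] v=[5.1000 -2.3317 0.1393 0.0602]
Step 7: x=[6.9316 11.9960 18.4034 22.9013] v=[5.9686 -2.8273 -1.8109 1.8472]
Step 8: x=[7.8266 11.6454 17.7357 23.5111] v=[4.4748 -1.7529 -3.3385 3.0489]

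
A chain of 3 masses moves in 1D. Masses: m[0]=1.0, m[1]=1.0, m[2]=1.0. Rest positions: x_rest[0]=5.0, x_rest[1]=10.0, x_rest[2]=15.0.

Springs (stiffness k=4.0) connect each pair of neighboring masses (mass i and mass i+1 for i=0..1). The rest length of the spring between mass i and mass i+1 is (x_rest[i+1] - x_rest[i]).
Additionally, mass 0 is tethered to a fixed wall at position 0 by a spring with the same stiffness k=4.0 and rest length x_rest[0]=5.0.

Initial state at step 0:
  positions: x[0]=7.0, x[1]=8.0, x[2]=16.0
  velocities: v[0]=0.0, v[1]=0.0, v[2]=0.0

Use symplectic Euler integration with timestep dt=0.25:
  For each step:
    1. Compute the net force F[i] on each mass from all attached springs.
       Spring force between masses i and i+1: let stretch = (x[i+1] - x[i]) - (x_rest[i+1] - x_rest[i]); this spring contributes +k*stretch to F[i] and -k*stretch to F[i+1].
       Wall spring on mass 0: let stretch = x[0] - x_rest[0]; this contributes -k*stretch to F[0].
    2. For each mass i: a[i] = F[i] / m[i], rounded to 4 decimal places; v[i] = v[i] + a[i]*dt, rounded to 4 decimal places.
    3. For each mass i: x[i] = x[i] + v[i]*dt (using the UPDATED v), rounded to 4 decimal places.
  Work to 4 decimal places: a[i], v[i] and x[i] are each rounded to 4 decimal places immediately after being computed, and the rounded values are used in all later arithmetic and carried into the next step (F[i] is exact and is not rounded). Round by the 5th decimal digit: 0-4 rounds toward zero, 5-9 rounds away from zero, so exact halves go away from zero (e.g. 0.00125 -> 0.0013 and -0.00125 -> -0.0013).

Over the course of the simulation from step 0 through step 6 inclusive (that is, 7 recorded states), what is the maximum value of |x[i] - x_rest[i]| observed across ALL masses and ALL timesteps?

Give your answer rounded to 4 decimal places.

Answer: 2.4844

Derivation:
Step 0: x=[7.0000 8.0000 16.0000] v=[0.0000 0.0000 0.0000]
Step 1: x=[5.5000 9.7500 15.2500] v=[-6.0000 7.0000 -3.0000]
Step 2: x=[3.6875 11.8125 14.3750] v=[-7.2500 8.2500 -3.5000]
Step 3: x=[2.9844 12.4844 14.1094] v=[-2.8125 2.6875 -1.0625]
Step 4: x=[3.9102 11.1875 14.6875] v=[3.7031 -5.1875 2.3125]
Step 5: x=[5.6778 8.9463 15.6406] v=[7.0702 -8.9648 3.8125]
Step 6: x=[6.8430 7.5616 16.1702] v=[4.6609 -5.5390 2.1182]
Max displacement = 2.4844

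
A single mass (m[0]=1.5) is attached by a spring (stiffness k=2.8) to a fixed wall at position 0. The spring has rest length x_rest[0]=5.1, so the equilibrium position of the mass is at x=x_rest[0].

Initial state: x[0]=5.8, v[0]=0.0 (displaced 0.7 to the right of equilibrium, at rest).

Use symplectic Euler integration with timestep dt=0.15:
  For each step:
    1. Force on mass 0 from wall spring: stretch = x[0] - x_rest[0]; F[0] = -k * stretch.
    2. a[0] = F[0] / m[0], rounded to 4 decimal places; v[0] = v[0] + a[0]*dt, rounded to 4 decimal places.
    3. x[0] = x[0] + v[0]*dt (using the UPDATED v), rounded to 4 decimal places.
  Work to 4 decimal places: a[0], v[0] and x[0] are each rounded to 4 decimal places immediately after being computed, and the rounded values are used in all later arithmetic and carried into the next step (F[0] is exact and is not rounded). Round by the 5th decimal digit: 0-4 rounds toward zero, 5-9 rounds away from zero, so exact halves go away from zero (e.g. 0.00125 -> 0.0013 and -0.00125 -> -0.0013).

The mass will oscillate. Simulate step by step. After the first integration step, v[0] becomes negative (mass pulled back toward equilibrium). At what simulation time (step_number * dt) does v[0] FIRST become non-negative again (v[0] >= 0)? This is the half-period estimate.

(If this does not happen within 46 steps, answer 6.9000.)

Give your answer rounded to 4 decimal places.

Answer: 2.4000

Derivation:
Step 0: x=[5.8000] v=[0.0000]
Step 1: x=[5.7706] v=[-0.1960]
Step 2: x=[5.7130] v=[-0.3838]
Step 3: x=[5.6297] v=[-0.5554]
Step 4: x=[5.5241] v=[-0.7037]
Step 5: x=[5.4007] v=[-0.8225]
Step 6: x=[5.2647] v=[-0.9067]
Step 7: x=[5.1218] v=[-0.9528]
Step 8: x=[4.9780] v=[-0.9589]
Step 9: x=[4.8393] v=[-0.9247]
Step 10: x=[4.7115] v=[-0.8517]
Step 11: x=[4.6001] v=[-0.7429]
Step 12: x=[4.5097] v=[-0.6029]
Step 13: x=[4.4441] v=[-0.4376]
Step 14: x=[4.4060] v=[-0.2540]
Step 15: x=[4.3970] v=[-0.0597]
Step 16: x=[4.4176] v=[0.1371]
First v>=0 after going negative at step 16, time=2.4000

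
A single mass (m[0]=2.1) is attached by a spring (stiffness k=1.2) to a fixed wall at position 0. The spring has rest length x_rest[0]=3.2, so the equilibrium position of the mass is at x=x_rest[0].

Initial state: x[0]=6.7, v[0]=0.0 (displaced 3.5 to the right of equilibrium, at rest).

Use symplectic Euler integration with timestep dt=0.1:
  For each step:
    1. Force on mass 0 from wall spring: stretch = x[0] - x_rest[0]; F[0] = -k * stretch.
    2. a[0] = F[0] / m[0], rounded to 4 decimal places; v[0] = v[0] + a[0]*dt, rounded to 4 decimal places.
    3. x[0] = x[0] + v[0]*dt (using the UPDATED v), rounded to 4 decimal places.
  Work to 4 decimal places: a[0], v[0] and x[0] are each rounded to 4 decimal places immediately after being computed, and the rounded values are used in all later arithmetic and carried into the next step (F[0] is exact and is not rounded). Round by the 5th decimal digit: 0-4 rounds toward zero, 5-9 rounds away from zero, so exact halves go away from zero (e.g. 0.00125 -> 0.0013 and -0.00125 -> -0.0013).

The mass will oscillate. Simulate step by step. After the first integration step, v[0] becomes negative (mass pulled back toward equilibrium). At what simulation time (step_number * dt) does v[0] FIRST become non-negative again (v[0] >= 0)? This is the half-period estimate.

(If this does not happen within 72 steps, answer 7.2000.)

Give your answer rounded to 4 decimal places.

Answer: 4.2000

Derivation:
Step 0: x=[6.7000] v=[0.0000]
Step 1: x=[6.6800] v=[-0.2000]
Step 2: x=[6.6401] v=[-0.3989]
Step 3: x=[6.5806] v=[-0.5955]
Step 4: x=[6.5017] v=[-0.7887]
Step 5: x=[6.4040] v=[-0.9774]
Step 6: x=[6.2880] v=[-1.1605]
Step 7: x=[6.1543] v=[-1.3370]
Step 8: x=[6.0037] v=[-1.5058]
Step 9: x=[5.8371] v=[-1.6660]
Step 10: x=[5.6554] v=[-1.8167]
Step 11: x=[5.4597] v=[-1.9570]
Step 12: x=[5.2511] v=[-2.0861]
Step 13: x=[5.0308] v=[-2.2033]
Step 14: x=[4.8000] v=[-2.3079]
Step 15: x=[4.5601] v=[-2.3993]
Step 16: x=[4.3124] v=[-2.4770]
Step 17: x=[4.0583] v=[-2.5406]
Step 18: x=[3.7993] v=[-2.5897]
Step 19: x=[3.5369] v=[-2.6240]
Step 20: x=[3.2726] v=[-2.6433]
Step 21: x=[3.0079] v=[-2.6475]
Step 22: x=[2.7443] v=[-2.6365]
Step 23: x=[2.4833] v=[-2.6105]
Step 24: x=[2.2263] v=[-2.5696]
Step 25: x=[1.9749] v=[-2.5140]
Step 26: x=[1.7305] v=[-2.4440]
Step 27: x=[1.4945] v=[-2.3600]
Step 28: x=[1.2683] v=[-2.2625]
Step 29: x=[1.0531] v=[-2.1521]
Step 30: x=[0.8502] v=[-2.0294]
Step 31: x=[0.6607] v=[-1.8951]
Step 32: x=[0.4857] v=[-1.7500]
Step 33: x=[0.3262] v=[-1.5949]
Step 34: x=[0.1831] v=[-1.4307]
Step 35: x=[0.0573] v=[-1.2583]
Step 36: x=[-0.0506] v=[-1.0787]
Step 37: x=[-0.1399] v=[-0.8930]
Step 38: x=[-0.2101] v=[-0.7022]
Step 39: x=[-0.2608] v=[-0.5073]
Step 40: x=[-0.2918] v=[-0.3095]
Step 41: x=[-0.3028] v=[-0.1100]
Step 42: x=[-0.2938] v=[0.0902]
First v>=0 after going negative at step 42, time=4.2000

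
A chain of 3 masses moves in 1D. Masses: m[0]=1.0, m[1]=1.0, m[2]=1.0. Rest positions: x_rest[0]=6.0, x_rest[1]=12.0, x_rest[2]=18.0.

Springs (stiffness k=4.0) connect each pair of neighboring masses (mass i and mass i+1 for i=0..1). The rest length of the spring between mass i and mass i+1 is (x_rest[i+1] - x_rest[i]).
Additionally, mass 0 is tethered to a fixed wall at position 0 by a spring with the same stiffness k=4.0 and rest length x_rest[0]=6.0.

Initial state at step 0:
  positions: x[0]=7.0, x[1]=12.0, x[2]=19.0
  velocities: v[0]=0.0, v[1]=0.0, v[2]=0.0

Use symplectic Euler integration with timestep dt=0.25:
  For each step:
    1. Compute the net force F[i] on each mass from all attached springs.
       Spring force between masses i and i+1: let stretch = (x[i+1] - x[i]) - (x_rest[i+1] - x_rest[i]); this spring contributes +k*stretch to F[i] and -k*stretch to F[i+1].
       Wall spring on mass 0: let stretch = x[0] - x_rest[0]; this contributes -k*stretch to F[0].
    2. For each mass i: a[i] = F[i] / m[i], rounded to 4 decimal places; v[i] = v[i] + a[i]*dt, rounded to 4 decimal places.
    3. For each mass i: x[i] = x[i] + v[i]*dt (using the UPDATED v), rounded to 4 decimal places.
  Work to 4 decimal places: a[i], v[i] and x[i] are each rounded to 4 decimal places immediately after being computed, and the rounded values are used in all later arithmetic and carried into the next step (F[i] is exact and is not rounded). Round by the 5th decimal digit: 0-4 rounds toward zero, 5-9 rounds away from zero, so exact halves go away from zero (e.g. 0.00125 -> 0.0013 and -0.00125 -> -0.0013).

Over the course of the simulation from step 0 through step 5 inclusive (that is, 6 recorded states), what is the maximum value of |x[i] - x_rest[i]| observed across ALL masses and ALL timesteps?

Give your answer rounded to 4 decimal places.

Answer: 1.1719

Derivation:
Step 0: x=[7.0000 12.0000 19.0000] v=[0.0000 0.0000 0.0000]
Step 1: x=[6.5000 12.5000 18.7500] v=[-2.0000 2.0000 -1.0000]
Step 2: x=[5.8750 13.0625 18.4375] v=[-2.5000 2.2500 -1.2500]
Step 3: x=[5.5781 13.1719 18.2813] v=[-1.1875 0.4375 -0.6250]
Step 4: x=[5.7852 12.6602 18.3477] v=[0.8282 -2.0469 0.2656]
Step 5: x=[6.2647 11.8516 18.4922] v=[1.9180 -3.2344 0.5781]
Max displacement = 1.1719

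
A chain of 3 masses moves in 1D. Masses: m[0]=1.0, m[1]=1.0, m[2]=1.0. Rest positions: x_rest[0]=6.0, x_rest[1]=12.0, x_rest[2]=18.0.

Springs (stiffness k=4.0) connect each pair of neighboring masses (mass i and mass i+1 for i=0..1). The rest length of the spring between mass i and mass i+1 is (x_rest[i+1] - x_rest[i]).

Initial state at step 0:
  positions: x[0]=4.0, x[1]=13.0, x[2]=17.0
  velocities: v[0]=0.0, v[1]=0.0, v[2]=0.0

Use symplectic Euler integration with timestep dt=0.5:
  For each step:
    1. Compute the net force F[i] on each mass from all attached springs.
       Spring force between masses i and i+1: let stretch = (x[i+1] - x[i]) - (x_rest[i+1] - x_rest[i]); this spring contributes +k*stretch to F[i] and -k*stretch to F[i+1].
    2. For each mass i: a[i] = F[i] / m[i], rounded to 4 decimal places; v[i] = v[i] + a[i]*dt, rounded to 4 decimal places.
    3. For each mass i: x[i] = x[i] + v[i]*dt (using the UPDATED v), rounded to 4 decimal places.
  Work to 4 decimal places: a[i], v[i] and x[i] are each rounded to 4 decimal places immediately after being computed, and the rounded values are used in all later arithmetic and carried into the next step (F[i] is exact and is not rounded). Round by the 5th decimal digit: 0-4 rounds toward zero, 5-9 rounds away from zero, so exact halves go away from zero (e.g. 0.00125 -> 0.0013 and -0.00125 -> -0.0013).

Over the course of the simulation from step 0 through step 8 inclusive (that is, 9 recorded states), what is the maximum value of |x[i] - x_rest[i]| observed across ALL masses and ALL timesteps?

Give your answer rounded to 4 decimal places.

Step 0: x=[4.0000 13.0000 17.0000] v=[0.0000 0.0000 0.0000]
Step 1: x=[7.0000 8.0000 19.0000] v=[6.0000 -10.0000 4.0000]
Step 2: x=[5.0000 13.0000 16.0000] v=[-4.0000 10.0000 -6.0000]
Step 3: x=[5.0000 13.0000 16.0000] v=[0.0000 0.0000 0.0000]
Step 4: x=[7.0000 8.0000 19.0000] v=[4.0000 -10.0000 6.0000]
Step 5: x=[4.0000 13.0000 17.0000] v=[-6.0000 10.0000 -4.0000]
Step 6: x=[4.0000 13.0000 17.0000] v=[0.0000 0.0000 0.0000]
Step 7: x=[7.0000 8.0000 19.0000] v=[6.0000 -10.0000 4.0000]
Step 8: x=[5.0000 13.0000 16.0000] v=[-4.0000 10.0000 -6.0000]
Max displacement = 4.0000

Answer: 4.0000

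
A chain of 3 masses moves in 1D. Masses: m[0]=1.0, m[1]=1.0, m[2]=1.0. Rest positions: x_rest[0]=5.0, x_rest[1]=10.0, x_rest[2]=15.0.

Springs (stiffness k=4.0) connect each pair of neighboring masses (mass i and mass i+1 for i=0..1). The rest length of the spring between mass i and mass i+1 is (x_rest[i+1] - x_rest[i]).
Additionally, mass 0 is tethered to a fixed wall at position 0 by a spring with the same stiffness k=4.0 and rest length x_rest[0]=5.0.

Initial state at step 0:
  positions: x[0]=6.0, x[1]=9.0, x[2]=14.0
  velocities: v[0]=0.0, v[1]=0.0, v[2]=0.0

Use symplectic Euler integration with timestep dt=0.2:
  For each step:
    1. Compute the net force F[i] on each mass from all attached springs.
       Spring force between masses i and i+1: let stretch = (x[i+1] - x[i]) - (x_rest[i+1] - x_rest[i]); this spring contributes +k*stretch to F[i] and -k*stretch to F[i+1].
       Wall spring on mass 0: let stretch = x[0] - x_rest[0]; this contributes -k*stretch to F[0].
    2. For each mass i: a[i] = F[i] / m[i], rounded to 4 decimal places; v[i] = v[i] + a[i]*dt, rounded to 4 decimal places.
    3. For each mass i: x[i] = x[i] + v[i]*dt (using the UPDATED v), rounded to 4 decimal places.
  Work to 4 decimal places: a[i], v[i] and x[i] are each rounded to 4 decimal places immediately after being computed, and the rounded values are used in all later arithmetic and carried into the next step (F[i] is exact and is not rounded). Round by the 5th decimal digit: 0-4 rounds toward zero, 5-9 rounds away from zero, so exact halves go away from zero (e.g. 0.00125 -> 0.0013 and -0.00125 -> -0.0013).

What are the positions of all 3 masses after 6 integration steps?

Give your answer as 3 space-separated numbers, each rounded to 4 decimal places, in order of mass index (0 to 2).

Step 0: x=[6.0000 9.0000 14.0000] v=[0.0000 0.0000 0.0000]
Step 1: x=[5.5200 9.3200 14.0000] v=[-2.4000 1.6000 0.0000]
Step 2: x=[4.7648 9.7808 14.0512] v=[-3.7760 2.3040 0.2560]
Step 3: x=[4.0498 10.1223 14.2191] v=[-3.5750 1.7075 0.8397]
Step 4: x=[3.6584 10.1477 14.5316] v=[-1.9568 0.1269 1.5623]
Step 5: x=[3.7200 9.8362 14.9426] v=[0.3079 -1.5574 2.0552]
Step 6: x=[4.1650 9.3632 15.3366] v=[2.2249 -2.3652 1.9701]

Answer: 4.1650 9.3632 15.3366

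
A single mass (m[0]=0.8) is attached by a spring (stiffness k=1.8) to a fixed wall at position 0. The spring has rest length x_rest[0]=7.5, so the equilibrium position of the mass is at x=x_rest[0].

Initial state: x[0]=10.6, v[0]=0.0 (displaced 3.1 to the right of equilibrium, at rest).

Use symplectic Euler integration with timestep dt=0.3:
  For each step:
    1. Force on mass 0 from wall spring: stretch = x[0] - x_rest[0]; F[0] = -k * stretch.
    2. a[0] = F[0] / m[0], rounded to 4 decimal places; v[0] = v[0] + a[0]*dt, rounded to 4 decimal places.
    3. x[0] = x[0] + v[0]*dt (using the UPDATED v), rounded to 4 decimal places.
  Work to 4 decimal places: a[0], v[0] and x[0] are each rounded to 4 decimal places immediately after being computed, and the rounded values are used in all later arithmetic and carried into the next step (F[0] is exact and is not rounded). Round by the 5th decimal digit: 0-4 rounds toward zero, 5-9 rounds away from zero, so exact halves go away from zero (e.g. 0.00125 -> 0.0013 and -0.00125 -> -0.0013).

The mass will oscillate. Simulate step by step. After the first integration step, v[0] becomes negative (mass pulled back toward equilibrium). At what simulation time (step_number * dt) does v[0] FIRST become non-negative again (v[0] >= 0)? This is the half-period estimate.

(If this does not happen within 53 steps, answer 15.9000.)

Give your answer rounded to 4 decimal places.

Step 0: x=[10.6000] v=[0.0000]
Step 1: x=[9.9723] v=[-2.0925]
Step 2: x=[8.8439] v=[-3.7613]
Step 3: x=[7.4434] v=[-4.6684]
Step 4: x=[6.0543] v=[-4.6302]
Step 5: x=[4.9580] v=[-3.6544]
Step 6: x=[4.3764] v=[-1.9386]
Step 7: x=[4.4273] v=[0.1698]
First v>=0 after going negative at step 7, time=2.1000

Answer: 2.1000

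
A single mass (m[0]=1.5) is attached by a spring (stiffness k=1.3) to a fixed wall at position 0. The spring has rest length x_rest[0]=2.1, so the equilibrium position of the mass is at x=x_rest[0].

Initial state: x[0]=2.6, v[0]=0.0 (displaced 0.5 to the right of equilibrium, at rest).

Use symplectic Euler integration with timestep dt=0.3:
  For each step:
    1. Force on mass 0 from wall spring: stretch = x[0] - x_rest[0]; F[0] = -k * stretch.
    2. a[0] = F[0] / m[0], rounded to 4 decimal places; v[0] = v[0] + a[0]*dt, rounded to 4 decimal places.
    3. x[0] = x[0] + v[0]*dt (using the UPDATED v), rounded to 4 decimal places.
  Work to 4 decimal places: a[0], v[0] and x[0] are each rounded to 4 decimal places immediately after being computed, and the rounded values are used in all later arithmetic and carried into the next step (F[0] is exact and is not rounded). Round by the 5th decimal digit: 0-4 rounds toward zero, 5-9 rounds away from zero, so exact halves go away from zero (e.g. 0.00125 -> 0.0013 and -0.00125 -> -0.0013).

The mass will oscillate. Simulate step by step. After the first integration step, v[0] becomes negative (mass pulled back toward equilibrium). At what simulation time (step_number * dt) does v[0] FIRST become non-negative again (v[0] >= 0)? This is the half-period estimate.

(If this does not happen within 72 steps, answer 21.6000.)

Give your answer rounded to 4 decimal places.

Answer: 3.6000

Derivation:
Step 0: x=[2.6000] v=[0.0000]
Step 1: x=[2.5610] v=[-0.1300]
Step 2: x=[2.4860] v=[-0.2499]
Step 3: x=[2.3809] v=[-0.3503]
Step 4: x=[2.2539] v=[-0.4233]
Step 5: x=[2.1149] v=[-0.4633]
Step 6: x=[1.9747] v=[-0.4672]
Step 7: x=[1.8443] v=[-0.4346]
Step 8: x=[1.7339] v=[-0.3681]
Step 9: x=[1.6520] v=[-0.2729]
Step 10: x=[1.6051] v=[-0.1564]
Step 11: x=[1.5968] v=[-0.0277]
Step 12: x=[1.6277] v=[0.1031]
First v>=0 after going negative at step 12, time=3.6000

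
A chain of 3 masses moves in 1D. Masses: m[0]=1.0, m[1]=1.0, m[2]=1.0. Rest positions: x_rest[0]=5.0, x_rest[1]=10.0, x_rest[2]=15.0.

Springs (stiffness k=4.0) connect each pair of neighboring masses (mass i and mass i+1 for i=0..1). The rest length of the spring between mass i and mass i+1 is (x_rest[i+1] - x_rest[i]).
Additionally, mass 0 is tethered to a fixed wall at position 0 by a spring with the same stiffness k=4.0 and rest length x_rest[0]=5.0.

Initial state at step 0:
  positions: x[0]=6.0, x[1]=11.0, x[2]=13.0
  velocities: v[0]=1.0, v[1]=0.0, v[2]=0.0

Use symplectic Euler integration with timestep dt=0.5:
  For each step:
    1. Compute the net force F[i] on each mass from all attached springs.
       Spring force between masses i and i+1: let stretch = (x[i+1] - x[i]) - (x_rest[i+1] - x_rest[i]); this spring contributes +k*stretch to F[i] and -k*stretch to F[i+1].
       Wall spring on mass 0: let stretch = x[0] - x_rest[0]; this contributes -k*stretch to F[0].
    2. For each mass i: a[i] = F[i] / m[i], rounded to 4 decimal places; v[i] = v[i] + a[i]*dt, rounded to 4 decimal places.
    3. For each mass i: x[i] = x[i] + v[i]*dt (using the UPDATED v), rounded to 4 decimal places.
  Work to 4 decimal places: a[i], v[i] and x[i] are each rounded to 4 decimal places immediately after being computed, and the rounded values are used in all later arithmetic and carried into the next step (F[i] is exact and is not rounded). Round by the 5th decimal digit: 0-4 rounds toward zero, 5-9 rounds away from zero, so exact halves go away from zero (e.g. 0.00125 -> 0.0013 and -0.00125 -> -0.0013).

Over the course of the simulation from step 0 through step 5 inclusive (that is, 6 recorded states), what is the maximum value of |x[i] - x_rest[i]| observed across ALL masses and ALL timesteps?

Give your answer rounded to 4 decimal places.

Step 0: x=[6.0000 11.0000 13.0000] v=[1.0000 0.0000 0.0000]
Step 1: x=[5.5000 8.0000 16.0000] v=[-1.0000 -6.0000 6.0000]
Step 2: x=[2.0000 10.5000 16.0000] v=[-7.0000 5.0000 0.0000]
Step 3: x=[5.0000 10.0000 15.5000] v=[6.0000 -1.0000 -1.0000]
Step 4: x=[8.0000 10.0000 14.5000] v=[6.0000 0.0000 -2.0000]
Step 5: x=[5.0000 12.5000 14.0000] v=[-6.0000 5.0000 -1.0000]
Max displacement = 3.0000

Answer: 3.0000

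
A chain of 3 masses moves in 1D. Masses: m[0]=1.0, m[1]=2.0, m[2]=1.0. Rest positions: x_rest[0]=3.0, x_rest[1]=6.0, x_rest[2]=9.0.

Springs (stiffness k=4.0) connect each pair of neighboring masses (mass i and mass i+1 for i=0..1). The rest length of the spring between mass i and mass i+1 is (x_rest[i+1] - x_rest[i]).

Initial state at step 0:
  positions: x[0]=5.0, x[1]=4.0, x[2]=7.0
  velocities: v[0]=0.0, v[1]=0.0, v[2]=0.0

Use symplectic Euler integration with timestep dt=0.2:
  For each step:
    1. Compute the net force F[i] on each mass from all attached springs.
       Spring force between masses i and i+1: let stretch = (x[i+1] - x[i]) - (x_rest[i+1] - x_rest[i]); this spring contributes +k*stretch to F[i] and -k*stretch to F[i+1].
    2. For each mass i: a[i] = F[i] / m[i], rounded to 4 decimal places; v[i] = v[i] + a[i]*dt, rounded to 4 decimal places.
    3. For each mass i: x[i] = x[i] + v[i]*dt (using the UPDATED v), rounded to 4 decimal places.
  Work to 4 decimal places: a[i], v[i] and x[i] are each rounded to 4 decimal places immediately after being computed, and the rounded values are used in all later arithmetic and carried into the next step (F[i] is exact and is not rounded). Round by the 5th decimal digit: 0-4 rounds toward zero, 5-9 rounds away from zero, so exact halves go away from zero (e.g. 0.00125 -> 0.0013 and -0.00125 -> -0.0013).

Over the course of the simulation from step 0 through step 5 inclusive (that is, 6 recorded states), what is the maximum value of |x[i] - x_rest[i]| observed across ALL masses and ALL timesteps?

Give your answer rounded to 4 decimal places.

Step 0: x=[5.0000 4.0000 7.0000] v=[0.0000 0.0000 0.0000]
Step 1: x=[4.3600 4.3200 7.0000] v=[-3.2000 1.6000 0.0000]
Step 2: x=[3.2336 4.8576 7.0512] v=[-5.6320 2.6880 0.2560]
Step 3: x=[1.8870 5.4408 7.2314] v=[-6.7328 2.9158 0.9011]
Step 4: x=[0.6290 5.8829 7.6051] v=[-6.2898 2.2105 1.8686]
Step 5: x=[-0.2683 6.0425 8.1833] v=[-4.4867 0.7978 2.8908]
Max displacement = 3.2683

Answer: 3.2683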